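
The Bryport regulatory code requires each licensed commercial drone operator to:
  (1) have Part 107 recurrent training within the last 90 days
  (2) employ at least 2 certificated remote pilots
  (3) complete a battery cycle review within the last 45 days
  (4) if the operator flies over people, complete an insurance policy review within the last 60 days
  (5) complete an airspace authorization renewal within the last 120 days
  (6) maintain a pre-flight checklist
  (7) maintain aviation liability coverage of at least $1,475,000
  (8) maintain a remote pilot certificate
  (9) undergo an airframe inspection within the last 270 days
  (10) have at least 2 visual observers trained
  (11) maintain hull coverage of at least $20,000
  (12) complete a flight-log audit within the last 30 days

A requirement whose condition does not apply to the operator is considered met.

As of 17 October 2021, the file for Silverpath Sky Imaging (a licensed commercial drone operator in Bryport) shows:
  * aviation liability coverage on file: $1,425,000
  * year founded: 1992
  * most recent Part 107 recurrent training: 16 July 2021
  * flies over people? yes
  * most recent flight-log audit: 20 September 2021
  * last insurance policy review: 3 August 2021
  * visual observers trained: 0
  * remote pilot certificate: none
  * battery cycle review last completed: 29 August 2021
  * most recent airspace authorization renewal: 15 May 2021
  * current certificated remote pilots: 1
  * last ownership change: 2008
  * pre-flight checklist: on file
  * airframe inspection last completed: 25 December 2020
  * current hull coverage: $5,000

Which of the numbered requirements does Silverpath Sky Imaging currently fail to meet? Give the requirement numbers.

1, 2, 3, 4, 5, 7, 8, 9, 10, 11

1. Part 107 recurrent training 93 days ago vs limit 90 → not met
2. certificated remote pilots 1 < 2 → not met
3. battery cycle review 49 days ago vs limit 45 → not met
4. condition 'flies over people' holds; insurance policy review 75 days ago vs limit 60 → not met
5. airspace authorization renewal 155 days ago vs limit 120 → not met
6. pre-flight checklist present → met
7. aviation liability coverage $1,425,000 < $1,475,000 → not met
8. remote pilot certificate absent → not met
9. airframe inspection 296 days ago vs limit 270 → not met
10. visual observers trained 0 < 2 → not met
11. hull coverage $5,000 < $20,000 → not met
12. flight-log audit 27 days ago vs limit 30 → met
Not met: 1, 2, 3, 4, 5, 7, 8, 9, 10, 11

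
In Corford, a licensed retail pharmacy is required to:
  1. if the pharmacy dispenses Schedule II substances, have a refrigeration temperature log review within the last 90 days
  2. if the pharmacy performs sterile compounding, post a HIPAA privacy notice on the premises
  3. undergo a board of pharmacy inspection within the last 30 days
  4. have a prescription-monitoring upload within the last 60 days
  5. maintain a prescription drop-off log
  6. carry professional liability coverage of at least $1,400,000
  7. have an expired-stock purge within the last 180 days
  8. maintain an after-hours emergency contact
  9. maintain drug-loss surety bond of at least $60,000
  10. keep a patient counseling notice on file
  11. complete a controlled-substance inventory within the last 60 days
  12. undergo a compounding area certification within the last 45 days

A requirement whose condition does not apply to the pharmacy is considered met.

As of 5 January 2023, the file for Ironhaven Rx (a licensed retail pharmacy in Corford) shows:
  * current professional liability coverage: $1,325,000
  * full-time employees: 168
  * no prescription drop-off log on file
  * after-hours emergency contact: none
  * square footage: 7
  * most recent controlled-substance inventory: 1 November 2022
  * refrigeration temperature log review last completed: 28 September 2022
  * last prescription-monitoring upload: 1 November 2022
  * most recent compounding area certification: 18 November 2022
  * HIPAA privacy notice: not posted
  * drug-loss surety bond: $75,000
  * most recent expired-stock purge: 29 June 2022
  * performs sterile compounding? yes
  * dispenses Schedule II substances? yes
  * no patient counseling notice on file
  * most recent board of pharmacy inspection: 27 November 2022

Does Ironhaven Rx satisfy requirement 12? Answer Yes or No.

12. compounding area certification 48 days ago vs limit 45 → not met

No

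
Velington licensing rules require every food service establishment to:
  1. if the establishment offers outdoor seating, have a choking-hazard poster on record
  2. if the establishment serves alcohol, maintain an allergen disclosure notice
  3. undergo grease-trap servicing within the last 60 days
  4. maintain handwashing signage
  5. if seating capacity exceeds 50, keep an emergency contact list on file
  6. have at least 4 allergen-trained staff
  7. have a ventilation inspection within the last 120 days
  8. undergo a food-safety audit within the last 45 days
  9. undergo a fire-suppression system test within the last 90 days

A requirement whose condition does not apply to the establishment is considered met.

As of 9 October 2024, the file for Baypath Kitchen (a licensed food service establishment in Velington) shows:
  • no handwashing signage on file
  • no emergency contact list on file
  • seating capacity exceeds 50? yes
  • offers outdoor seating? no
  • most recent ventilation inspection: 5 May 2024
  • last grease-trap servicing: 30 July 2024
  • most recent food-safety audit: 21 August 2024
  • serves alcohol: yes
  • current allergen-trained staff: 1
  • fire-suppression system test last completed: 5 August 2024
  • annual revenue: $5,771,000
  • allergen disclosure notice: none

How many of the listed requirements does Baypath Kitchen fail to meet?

1. condition 'offers outdoor seating' does not hold → requirement n/a → met
2. condition 'serves alcohol' holds; allergen disclosure notice absent → not met
3. grease-trap servicing 71 days ago vs limit 60 → not met
4. handwashing signage absent → not met
5. condition 'seating capacity exceeds 50' holds; emergency contact list absent → not met
6. allergen-trained staff 1 < 4 → not met
7. ventilation inspection 157 days ago vs limit 120 → not met
8. food-safety audit 49 days ago vs limit 45 → not met
9. fire-suppression system test 65 days ago vs limit 90 → met
Not met: 7 of 9

7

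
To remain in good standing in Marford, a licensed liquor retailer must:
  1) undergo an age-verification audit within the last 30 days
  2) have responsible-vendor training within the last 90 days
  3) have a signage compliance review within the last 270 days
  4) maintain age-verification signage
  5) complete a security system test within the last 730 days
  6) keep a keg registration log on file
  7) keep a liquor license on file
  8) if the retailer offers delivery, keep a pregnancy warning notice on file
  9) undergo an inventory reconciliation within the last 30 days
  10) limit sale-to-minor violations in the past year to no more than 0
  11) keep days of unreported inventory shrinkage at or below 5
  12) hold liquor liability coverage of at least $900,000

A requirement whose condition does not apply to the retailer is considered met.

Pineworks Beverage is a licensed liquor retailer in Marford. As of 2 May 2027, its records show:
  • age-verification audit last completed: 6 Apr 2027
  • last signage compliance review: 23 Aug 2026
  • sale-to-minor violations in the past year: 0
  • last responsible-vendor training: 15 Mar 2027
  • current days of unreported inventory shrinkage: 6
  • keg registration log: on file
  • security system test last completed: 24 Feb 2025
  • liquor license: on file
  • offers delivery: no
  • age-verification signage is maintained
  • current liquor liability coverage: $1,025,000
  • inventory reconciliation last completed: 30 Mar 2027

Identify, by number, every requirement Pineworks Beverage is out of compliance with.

5, 9, 11

1. age-verification audit 26 days ago vs limit 30 → met
2. responsible-vendor training 48 days ago vs limit 90 → met
3. signage compliance review 252 days ago vs limit 270 → met
4. age-verification signage present → met
5. security system test 797 days ago vs limit 730 → not met
6. keg registration log present → met
7. liquor license present → met
8. condition 'offers delivery' does not hold → requirement n/a → met
9. inventory reconciliation 33 days ago vs limit 30 → not met
10. sale-to-minor violations in the past year 0 ≤ 0 → met
11. days of unreported inventory shrinkage 6 > 5 → not met
12. liquor liability coverage $1,025,000 ≥ $900,000 → met
Not met: 5, 9, 11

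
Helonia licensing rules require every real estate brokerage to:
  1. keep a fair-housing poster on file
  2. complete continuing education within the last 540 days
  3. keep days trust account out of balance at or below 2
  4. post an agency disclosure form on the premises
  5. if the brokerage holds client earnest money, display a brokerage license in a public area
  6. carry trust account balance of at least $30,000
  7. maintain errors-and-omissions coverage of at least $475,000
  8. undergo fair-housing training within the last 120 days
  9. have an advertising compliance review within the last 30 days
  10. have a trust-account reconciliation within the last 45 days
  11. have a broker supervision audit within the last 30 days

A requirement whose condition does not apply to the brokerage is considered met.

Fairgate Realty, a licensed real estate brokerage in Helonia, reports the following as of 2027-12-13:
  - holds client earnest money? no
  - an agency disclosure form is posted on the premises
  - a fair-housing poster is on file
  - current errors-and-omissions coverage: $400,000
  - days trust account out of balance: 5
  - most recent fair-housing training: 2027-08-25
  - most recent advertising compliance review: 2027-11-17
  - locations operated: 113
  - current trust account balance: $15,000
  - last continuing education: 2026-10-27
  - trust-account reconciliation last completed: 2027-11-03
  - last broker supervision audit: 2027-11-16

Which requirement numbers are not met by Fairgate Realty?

1. fair-housing poster present → met
2. continuing education 412 days ago vs limit 540 → met
3. days trust account out of balance 5 > 2 → not met
4. agency disclosure form present → met
5. condition 'holds client earnest money' does not hold → requirement n/a → met
6. trust account balance $15,000 < $30,000 → not met
7. errors-and-omissions coverage $400,000 < $475,000 → not met
8. fair-housing training 110 days ago vs limit 120 → met
9. advertising compliance review 26 days ago vs limit 30 → met
10. trust-account reconciliation 40 days ago vs limit 45 → met
11. broker supervision audit 27 days ago vs limit 30 → met
Not met: 3, 6, 7

3, 6, 7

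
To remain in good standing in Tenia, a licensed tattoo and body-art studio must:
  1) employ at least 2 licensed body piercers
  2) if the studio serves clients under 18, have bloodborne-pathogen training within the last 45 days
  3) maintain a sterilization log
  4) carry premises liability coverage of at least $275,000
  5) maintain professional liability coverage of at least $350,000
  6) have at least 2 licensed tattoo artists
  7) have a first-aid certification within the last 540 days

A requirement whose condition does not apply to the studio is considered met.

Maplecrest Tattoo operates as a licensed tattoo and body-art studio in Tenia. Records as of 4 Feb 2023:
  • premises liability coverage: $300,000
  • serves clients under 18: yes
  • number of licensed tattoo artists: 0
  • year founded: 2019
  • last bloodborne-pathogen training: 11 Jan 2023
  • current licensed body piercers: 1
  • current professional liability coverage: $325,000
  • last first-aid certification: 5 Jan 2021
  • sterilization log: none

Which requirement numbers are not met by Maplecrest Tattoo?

1, 3, 5, 6, 7

1. licensed body piercers 1 < 2 → not met
2. condition 'serves clients under 18' holds; bloodborne-pathogen training 24 days ago vs limit 45 → met
3. sterilization log absent → not met
4. premises liability coverage $300,000 ≥ $275,000 → met
5. professional liability coverage $325,000 < $350,000 → not met
6. licensed tattoo artists 0 < 2 → not met
7. first-aid certification 760 days ago vs limit 540 → not met
Not met: 1, 3, 5, 6, 7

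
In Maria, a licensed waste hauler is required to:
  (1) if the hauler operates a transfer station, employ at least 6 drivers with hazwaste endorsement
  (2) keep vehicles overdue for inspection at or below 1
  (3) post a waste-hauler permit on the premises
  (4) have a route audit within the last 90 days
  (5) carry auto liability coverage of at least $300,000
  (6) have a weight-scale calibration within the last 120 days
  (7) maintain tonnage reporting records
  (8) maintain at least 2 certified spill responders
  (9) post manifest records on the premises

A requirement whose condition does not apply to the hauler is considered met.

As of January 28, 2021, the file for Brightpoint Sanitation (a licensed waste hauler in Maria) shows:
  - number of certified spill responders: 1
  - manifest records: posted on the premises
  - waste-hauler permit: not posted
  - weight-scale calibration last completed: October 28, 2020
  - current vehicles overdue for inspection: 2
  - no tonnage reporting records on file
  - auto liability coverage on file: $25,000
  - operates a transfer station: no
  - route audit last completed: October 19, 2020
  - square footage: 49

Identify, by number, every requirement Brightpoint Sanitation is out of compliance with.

1. condition 'operates a transfer station' does not hold → requirement n/a → met
2. vehicles overdue for inspection 2 > 1 → not met
3. waste-hauler permit absent → not met
4. route audit 101 days ago vs limit 90 → not met
5. auto liability coverage $25,000 < $300,000 → not met
6. weight-scale calibration 92 days ago vs limit 120 → met
7. tonnage reporting records absent → not met
8. certified spill responders 1 < 2 → not met
9. manifest records present → met
Not met: 2, 3, 4, 5, 7, 8

2, 3, 4, 5, 7, 8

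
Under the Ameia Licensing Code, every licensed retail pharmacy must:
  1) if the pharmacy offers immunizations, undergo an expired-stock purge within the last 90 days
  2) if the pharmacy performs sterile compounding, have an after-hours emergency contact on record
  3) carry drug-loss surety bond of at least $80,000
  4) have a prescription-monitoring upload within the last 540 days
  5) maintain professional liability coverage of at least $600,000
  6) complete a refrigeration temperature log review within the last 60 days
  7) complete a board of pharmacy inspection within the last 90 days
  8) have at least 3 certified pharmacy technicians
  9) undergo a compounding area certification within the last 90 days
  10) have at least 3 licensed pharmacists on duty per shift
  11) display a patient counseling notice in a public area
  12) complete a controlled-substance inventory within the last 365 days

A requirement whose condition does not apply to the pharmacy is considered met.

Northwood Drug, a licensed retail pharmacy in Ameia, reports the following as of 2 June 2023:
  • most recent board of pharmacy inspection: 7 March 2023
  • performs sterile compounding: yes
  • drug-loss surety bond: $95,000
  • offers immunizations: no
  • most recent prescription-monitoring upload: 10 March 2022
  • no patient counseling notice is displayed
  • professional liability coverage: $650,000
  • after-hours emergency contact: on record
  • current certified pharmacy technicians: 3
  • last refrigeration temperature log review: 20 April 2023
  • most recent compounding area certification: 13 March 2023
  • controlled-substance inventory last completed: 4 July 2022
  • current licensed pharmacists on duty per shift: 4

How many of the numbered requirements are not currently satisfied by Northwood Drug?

1. condition 'offers immunizations' does not hold → requirement n/a → met
2. condition 'performs sterile compounding' holds; after-hours emergency contact present → met
3. drug-loss surety bond $95,000 ≥ $80,000 → met
4. prescription-monitoring upload 449 days ago vs limit 540 → met
5. professional liability coverage $650,000 ≥ $600,000 → met
6. refrigeration temperature log review 43 days ago vs limit 60 → met
7. board of pharmacy inspection 87 days ago vs limit 90 → met
8. certified pharmacy technicians 3 ≥ 3 → met
9. compounding area certification 81 days ago vs limit 90 → met
10. licensed pharmacists on duty per shift 4 ≥ 3 → met
11. patient counseling notice absent → not met
12. controlled-substance inventory 333 days ago vs limit 365 → met
Not met: 1 of 12

1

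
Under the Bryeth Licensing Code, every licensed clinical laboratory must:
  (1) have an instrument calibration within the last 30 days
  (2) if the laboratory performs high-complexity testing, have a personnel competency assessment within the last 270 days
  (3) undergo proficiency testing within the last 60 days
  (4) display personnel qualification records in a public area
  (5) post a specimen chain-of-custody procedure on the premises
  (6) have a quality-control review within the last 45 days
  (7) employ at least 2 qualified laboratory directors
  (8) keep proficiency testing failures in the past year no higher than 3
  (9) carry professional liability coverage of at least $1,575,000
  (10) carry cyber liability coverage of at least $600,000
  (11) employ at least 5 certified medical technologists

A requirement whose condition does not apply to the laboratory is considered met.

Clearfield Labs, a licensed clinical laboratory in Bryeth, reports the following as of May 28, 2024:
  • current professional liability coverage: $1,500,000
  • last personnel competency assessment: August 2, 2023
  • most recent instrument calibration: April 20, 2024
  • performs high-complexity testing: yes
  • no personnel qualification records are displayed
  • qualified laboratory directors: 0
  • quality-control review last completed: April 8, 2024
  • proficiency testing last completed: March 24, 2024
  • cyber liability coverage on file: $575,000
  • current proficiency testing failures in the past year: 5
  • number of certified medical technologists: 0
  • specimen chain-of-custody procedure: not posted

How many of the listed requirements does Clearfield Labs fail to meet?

11

1. instrument calibration 38 days ago vs limit 30 → not met
2. condition 'performs high-complexity testing' holds; personnel competency assessment 300 days ago vs limit 270 → not met
3. proficiency testing 65 days ago vs limit 60 → not met
4. personnel qualification records absent → not met
5. specimen chain-of-custody procedure absent → not met
6. quality-control review 50 days ago vs limit 45 → not met
7. qualified laboratory directors 0 < 2 → not met
8. proficiency testing failures in the past year 5 > 3 → not met
9. professional liability coverage $1,500,000 < $1,575,000 → not met
10. cyber liability coverage $575,000 < $600,000 → not met
11. certified medical technologists 0 < 5 → not met
Not met: 11 of 11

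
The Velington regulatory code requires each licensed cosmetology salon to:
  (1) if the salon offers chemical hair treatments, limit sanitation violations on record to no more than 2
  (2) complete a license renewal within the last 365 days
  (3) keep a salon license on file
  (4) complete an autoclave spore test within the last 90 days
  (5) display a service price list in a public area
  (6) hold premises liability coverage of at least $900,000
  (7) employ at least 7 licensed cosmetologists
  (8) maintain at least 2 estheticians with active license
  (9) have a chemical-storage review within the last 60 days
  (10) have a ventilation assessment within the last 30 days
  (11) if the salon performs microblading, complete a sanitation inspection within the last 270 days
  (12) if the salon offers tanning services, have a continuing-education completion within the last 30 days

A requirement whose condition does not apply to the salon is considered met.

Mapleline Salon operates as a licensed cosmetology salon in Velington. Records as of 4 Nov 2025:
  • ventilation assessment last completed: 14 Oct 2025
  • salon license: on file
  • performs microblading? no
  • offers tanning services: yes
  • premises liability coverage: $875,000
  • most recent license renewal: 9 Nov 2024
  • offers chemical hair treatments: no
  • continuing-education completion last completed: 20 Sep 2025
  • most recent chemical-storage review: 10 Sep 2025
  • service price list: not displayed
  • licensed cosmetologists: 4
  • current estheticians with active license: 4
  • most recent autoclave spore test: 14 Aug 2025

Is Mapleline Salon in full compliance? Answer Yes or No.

1. condition 'offers chemical hair treatments' does not hold → requirement n/a → met
2. license renewal 360 days ago vs limit 365 → met
3. salon license present → met
4. autoclave spore test 82 days ago vs limit 90 → met
5. service price list absent → not met
6. premises liability coverage $875,000 < $900,000 → not met
7. licensed cosmetologists 4 < 7 → not met
8. estheticians with active license 4 ≥ 2 → met
9. chemical-storage review 55 days ago vs limit 60 → met
10. ventilation assessment 21 days ago vs limit 30 → met
11. condition 'performs microblading' does not hold → requirement n/a → met
12. condition 'offers tanning services' holds; continuing-education completion 45 days ago vs limit 30 → not met
Not met: 5, 6, 7, 12

No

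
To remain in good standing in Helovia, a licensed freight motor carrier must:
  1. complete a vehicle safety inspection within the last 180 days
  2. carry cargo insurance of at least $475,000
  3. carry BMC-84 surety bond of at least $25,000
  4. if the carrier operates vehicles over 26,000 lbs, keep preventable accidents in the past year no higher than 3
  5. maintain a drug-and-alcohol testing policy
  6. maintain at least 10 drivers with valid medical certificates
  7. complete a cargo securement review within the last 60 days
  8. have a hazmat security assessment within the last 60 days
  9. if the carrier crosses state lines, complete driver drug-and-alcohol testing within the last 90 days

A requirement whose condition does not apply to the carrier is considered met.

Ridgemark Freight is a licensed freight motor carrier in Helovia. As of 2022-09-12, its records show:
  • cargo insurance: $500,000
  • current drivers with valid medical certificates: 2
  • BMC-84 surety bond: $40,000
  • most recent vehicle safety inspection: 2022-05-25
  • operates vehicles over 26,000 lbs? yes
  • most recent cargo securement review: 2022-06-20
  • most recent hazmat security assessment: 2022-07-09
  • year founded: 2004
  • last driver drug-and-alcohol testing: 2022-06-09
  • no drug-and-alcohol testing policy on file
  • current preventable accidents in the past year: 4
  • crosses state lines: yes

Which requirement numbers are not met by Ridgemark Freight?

1. vehicle safety inspection 110 days ago vs limit 180 → met
2. cargo insurance $500,000 ≥ $475,000 → met
3. BMC-84 surety bond $40,000 ≥ $25,000 → met
4. condition 'operates vehicles over 26,000 lbs' holds; preventable accidents in the past year 4 > 3 → not met
5. drug-and-alcohol testing policy absent → not met
6. drivers with valid medical certificates 2 < 10 → not met
7. cargo securement review 84 days ago vs limit 60 → not met
8. hazmat security assessment 65 days ago vs limit 60 → not met
9. condition 'crosses state lines' holds; driver drug-and-alcohol testing 95 days ago vs limit 90 → not met
Not met: 4, 5, 6, 7, 8, 9

4, 5, 6, 7, 8, 9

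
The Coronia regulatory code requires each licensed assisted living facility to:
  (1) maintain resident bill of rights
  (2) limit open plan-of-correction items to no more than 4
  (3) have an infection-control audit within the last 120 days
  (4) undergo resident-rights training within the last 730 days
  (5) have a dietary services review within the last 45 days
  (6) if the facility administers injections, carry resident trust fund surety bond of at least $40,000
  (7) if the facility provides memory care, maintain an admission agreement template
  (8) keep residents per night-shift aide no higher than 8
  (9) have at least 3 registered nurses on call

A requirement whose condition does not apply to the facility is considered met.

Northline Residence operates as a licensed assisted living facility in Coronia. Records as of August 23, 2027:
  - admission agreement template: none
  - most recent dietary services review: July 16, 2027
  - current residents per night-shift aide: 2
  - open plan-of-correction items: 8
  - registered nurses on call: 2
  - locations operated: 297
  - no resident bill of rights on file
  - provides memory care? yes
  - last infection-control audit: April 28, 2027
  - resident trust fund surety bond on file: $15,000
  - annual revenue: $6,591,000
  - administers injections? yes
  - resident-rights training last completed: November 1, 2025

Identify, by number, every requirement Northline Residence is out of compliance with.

1. resident bill of rights absent → not met
2. open plan-of-correction items 8 > 4 → not met
3. infection-control audit 117 days ago vs limit 120 → met
4. resident-rights training 660 days ago vs limit 730 → met
5. dietary services review 38 days ago vs limit 45 → met
6. condition 'administers injections' holds; resident trust fund surety bond $15,000 < $40,000 → not met
7. condition 'provides memory care' holds; admission agreement template absent → not met
8. residents per night-shift aide 2 ≤ 8 → met
9. registered nurses on call 2 < 3 → not met
Not met: 1, 2, 6, 7, 9

1, 2, 6, 7, 9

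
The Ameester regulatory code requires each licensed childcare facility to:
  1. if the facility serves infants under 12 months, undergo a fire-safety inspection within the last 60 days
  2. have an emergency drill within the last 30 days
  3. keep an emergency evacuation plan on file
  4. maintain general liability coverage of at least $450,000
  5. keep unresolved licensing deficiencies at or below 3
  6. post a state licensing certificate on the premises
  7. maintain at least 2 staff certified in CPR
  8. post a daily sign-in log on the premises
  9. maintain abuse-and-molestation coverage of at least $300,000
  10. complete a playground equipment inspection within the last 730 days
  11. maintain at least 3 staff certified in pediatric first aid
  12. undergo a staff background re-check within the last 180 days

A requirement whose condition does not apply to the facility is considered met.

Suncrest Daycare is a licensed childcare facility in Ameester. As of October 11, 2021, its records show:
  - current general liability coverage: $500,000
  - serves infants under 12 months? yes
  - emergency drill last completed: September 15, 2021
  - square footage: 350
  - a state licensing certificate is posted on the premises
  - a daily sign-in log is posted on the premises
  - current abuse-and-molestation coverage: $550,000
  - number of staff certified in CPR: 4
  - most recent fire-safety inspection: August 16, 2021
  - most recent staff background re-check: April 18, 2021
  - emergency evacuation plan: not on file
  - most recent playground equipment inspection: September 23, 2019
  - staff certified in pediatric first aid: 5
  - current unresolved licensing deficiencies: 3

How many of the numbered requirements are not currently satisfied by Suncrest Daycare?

2

1. condition 'serves infants under 12 months' holds; fire-safety inspection 56 days ago vs limit 60 → met
2. emergency drill 26 days ago vs limit 30 → met
3. emergency evacuation plan absent → not met
4. general liability coverage $500,000 ≥ $450,000 → met
5. unresolved licensing deficiencies 3 ≤ 3 → met
6. state licensing certificate present → met
7. staff certified in CPR 4 ≥ 2 → met
8. daily sign-in log present → met
9. abuse-and-molestation coverage $550,000 ≥ $300,000 → met
10. playground equipment inspection 749 days ago vs limit 730 → not met
11. staff certified in pediatric first aid 5 ≥ 3 → met
12. staff background re-check 176 days ago vs limit 180 → met
Not met: 2 of 12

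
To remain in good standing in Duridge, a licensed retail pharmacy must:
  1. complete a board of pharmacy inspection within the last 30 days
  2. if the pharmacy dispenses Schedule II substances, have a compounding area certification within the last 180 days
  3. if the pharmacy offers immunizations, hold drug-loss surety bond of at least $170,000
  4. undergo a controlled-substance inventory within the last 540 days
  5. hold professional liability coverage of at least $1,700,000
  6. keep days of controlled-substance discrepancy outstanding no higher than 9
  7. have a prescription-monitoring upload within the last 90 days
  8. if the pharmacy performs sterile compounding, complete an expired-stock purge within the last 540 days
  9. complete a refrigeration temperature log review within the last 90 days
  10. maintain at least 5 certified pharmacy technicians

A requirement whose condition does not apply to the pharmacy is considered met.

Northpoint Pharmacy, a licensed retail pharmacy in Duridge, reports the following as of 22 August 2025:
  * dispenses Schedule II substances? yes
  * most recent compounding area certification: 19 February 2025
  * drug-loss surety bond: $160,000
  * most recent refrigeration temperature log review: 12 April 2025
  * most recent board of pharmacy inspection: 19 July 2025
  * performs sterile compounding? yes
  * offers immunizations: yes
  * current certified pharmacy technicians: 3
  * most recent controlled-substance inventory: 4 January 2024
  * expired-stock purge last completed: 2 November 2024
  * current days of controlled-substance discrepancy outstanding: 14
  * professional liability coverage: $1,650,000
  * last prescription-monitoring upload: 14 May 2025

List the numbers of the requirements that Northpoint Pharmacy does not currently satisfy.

1, 2, 3, 4, 5, 6, 7, 9, 10

1. board of pharmacy inspection 34 days ago vs limit 30 → not met
2. condition 'dispenses Schedule II substances' holds; compounding area certification 184 days ago vs limit 180 → not met
3. condition 'offers immunizations' holds; drug-loss surety bond $160,000 < $170,000 → not met
4. controlled-substance inventory 596 days ago vs limit 540 → not met
5. professional liability coverage $1,650,000 < $1,700,000 → not met
6. days of controlled-substance discrepancy outstanding 14 > 9 → not met
7. prescription-monitoring upload 100 days ago vs limit 90 → not met
8. condition 'performs sterile compounding' holds; expired-stock purge 293 days ago vs limit 540 → met
9. refrigeration temperature log review 132 days ago vs limit 90 → not met
10. certified pharmacy technicians 3 < 5 → not met
Not met: 1, 2, 3, 4, 5, 6, 7, 9, 10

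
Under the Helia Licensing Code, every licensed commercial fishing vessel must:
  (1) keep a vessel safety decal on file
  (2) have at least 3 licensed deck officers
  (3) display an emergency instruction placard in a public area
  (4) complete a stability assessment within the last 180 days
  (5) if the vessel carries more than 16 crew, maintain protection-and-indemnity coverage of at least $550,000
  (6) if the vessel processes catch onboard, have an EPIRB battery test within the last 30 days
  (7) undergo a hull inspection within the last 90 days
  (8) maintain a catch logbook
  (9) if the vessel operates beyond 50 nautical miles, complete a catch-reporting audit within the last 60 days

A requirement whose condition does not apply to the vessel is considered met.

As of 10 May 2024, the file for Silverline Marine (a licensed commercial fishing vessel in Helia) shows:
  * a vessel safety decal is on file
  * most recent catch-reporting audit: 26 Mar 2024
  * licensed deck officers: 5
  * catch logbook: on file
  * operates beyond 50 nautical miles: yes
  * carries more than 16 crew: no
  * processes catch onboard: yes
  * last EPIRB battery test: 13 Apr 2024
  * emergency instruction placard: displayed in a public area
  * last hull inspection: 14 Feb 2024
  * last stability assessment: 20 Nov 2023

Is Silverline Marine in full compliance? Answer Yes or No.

1. vessel safety decal present → met
2. licensed deck officers 5 ≥ 3 → met
3. emergency instruction placard present → met
4. stability assessment 172 days ago vs limit 180 → met
5. condition 'carries more than 16 crew' does not hold → requirement n/a → met
6. condition 'processes catch onboard' holds; EPIRB battery test 27 days ago vs limit 30 → met
7. hull inspection 86 days ago vs limit 90 → met
8. catch logbook present → met
9. condition 'operates beyond 50 nautical miles' holds; catch-reporting audit 45 days ago vs limit 60 → met
All met.

Yes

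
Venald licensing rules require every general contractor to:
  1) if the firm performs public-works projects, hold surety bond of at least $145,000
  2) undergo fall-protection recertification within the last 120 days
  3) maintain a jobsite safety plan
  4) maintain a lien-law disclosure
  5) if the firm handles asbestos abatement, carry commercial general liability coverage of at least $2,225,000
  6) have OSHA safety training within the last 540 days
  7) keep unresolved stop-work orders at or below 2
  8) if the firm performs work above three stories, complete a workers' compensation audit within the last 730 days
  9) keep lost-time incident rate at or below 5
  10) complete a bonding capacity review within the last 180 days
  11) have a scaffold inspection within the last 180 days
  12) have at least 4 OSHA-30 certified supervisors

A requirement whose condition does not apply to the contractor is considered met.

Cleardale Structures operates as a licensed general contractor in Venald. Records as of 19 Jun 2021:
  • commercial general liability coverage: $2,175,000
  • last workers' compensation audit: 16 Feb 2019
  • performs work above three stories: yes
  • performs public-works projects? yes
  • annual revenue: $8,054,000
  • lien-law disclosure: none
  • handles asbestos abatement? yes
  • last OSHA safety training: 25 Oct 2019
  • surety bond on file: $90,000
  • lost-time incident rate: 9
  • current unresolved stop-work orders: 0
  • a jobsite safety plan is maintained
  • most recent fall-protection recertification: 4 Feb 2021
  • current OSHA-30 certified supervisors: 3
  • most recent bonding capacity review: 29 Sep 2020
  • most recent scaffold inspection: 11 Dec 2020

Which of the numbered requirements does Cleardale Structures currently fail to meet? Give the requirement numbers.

1. condition 'performs public-works projects' holds; surety bond $90,000 < $145,000 → not met
2. fall-protection recertification 135 days ago vs limit 120 → not met
3. jobsite safety plan present → met
4. lien-law disclosure absent → not met
5. condition 'handles asbestos abatement' holds; commercial general liability coverage $2,175,000 < $2,225,000 → not met
6. OSHA safety training 603 days ago vs limit 540 → not met
7. unresolved stop-work orders 0 ≤ 2 → met
8. condition 'performs work above three stories' holds; workers' compensation audit 854 days ago vs limit 730 → not met
9. lost-time incident rate 9 > 5 → not met
10. bonding capacity review 263 days ago vs limit 180 → not met
11. scaffold inspection 190 days ago vs limit 180 → not met
12. OSHA-30 certified supervisors 3 < 4 → not met
Not met: 1, 2, 4, 5, 6, 8, 9, 10, 11, 12

1, 2, 4, 5, 6, 8, 9, 10, 11, 12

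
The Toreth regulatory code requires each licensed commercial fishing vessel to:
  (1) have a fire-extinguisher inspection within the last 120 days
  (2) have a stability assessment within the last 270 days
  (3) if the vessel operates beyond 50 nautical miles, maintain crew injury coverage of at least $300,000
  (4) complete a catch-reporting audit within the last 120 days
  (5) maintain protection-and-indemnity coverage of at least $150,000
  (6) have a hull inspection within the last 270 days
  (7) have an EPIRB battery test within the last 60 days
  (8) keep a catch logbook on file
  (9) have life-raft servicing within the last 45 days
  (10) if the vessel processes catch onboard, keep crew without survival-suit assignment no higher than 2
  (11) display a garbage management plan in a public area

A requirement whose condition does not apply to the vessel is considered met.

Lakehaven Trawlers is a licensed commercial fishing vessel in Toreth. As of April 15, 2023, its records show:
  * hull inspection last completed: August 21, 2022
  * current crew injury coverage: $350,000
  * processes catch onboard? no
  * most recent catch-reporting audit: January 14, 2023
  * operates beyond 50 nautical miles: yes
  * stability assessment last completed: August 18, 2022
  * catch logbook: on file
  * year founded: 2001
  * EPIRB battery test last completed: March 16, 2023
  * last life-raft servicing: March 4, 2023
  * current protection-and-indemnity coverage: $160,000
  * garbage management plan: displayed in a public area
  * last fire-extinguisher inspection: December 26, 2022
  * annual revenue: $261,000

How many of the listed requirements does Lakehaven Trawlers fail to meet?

0

1. fire-extinguisher inspection 110 days ago vs limit 120 → met
2. stability assessment 240 days ago vs limit 270 → met
3. condition 'operates beyond 50 nautical miles' holds; crew injury coverage $350,000 ≥ $300,000 → met
4. catch-reporting audit 91 days ago vs limit 120 → met
5. protection-and-indemnity coverage $160,000 ≥ $150,000 → met
6. hull inspection 237 days ago vs limit 270 → met
7. EPIRB battery test 30 days ago vs limit 60 → met
8. catch logbook present → met
9. life-raft servicing 42 days ago vs limit 45 → met
10. condition 'processes catch onboard' does not hold → requirement n/a → met
11. garbage management plan present → met
Not met: 0 of 11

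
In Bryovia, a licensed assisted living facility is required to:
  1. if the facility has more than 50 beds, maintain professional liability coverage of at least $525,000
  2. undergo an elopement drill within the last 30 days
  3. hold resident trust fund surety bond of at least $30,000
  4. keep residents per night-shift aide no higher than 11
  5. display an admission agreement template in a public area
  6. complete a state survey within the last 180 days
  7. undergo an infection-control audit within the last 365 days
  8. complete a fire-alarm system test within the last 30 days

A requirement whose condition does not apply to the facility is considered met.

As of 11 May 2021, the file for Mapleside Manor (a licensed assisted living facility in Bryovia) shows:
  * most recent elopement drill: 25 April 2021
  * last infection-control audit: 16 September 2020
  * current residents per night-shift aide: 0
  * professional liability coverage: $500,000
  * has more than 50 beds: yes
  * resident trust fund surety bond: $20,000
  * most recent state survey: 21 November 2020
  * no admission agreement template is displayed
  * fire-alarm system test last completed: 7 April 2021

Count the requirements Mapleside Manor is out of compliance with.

1. condition 'has more than 50 beds' holds; professional liability coverage $500,000 < $525,000 → not met
2. elopement drill 16 days ago vs limit 30 → met
3. resident trust fund surety bond $20,000 < $30,000 → not met
4. residents per night-shift aide 0 ≤ 11 → met
5. admission agreement template absent → not met
6. state survey 171 days ago vs limit 180 → met
7. infection-control audit 237 days ago vs limit 365 → met
8. fire-alarm system test 34 days ago vs limit 30 → not met
Not met: 4 of 8

4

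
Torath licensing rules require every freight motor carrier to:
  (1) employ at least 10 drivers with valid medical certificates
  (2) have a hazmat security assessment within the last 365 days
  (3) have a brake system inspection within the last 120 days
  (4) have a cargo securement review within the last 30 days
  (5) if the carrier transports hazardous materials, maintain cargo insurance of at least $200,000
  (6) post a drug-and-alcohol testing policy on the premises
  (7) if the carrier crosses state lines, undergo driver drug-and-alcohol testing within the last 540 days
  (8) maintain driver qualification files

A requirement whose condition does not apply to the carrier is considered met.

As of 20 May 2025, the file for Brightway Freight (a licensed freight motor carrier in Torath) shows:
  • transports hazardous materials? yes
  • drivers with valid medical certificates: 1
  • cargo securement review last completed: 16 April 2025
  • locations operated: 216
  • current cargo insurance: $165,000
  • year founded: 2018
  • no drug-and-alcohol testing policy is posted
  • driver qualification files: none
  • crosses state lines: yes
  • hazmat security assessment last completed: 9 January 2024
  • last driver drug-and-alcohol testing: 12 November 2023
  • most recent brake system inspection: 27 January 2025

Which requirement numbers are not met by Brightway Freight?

1, 2, 4, 5, 6, 7, 8

1. drivers with valid medical certificates 1 < 10 → not met
2. hazmat security assessment 497 days ago vs limit 365 → not met
3. brake system inspection 113 days ago vs limit 120 → met
4. cargo securement review 34 days ago vs limit 30 → not met
5. condition 'transports hazardous materials' holds; cargo insurance $165,000 < $200,000 → not met
6. drug-and-alcohol testing policy absent → not met
7. condition 'crosses state lines' holds; driver drug-and-alcohol testing 555 days ago vs limit 540 → not met
8. driver qualification files absent → not met
Not met: 1, 2, 4, 5, 6, 7, 8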